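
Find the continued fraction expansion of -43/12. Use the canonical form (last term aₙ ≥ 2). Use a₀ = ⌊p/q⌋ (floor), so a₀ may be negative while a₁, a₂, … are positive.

[-4; 2, 2, 2]

-43 = -4·12 + 5
12 = 2·5 + 2
5 = 2·2 + 1
2 = 2·1 + 0  (stop)
So -43/12 = [-4; 2, 2, 2].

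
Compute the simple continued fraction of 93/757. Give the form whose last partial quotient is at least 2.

[0; 8, 7, 6, 2]

93 = 0·757 + 93
757 = 8·93 + 13
93 = 7·13 + 2
13 = 6·2 + 1
2 = 2·1 + 0  (stop)
So 93/757 = [0; 8, 7, 6, 2].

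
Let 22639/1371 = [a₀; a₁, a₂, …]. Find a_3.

22639 = 16·1371 + 703   →  a_0 = 16
1371 = 1·703 + 668   →  a_1 = 1
703 = 1·668 + 35   →  a_2 = 1
668 = 19·35 + 3   →  a_3 = 19

19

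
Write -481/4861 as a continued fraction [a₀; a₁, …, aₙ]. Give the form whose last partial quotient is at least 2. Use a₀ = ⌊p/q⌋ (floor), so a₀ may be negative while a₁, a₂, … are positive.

-481 = -1*4861 + 4380
4861 = 1*4380 + 481
4380 = 9*481 + 51
481 = 9*51 + 22
51 = 2*22 + 7
22 = 3*7 + 1
7 = 7*1 + 0  (stop)
So -481/4861 = [-1; 1, 9, 9, 2, 3, 7].

[-1; 1, 9, 9, 2, 3, 7]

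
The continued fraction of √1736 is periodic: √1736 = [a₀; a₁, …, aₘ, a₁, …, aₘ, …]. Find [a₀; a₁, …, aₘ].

a₀ = ⌊√1736⌋ = 41.
With m₀=0, d₀=1 and mₖ₊₁ = dₖaₖ − mₖ, dₖ₊₁ = (n − mₖ₊₁²)/dₖ, aₖ₊₁ = ⌊(a₀+mₖ₊₁)/dₖ₊₁⌋:
  k=1: m=41, d=55, a=1
  k=2: m=14, d=28, a=1
  k=3: m=14, d=55, a=1
  k=4: m=41, d=1, a=82
d=1 and a=2a₀=82 at k=4, so the next step gives (m, d) = (41, 55) again — its k=1 value — and the period has length 4.

[41; 1, 1, 1, 82]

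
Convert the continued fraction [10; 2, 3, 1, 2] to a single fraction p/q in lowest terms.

261/25

Using pₖ = aₖpₖ₋₁ + pₖ₋₂ and qₖ = aₖqₖ₋₁ + qₖ₋₂:
  k=0: a=10, p=10, q=1
  k=1: a=2, p=21, q=2
  k=2: a=3, p=73, q=7
  k=3: a=1, p=94, q=9
  k=4: a=2, p=261, q=25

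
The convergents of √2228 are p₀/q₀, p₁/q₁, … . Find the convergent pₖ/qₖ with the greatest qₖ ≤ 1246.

27849/590

√2228 = [47; 4, 1, 22, 1, 4, 94, …] (period length 6).
Convergents:
  p_0/q_0 = 47/1
  p_1/q_1 = 189/4
  p_2/q_2 = 236/5
  p_3/q_3 = 5381/114
  p_4/q_4 = 5617/119
  p_5/q_5 = 27849/590
  p_6/q_6 = 2623423/55579
q_5 = 590 ≤ 1246 < 55579 = q_6, so the answer is 27849/590.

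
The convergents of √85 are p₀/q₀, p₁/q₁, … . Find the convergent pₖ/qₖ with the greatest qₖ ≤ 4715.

√85 = [9; 4, 1, 1, 4, 18, …] (period length 5).
Convergents:
  p_0/q_0 = 9/1
  p_1/q_1 = 37/4
  p_2/q_2 = 46/5
  p_3/q_3 = 83/9
  p_4/q_4 = 378/41
  p_5/q_5 = 6887/747
  p_6/q_6 = 27926/3029
  p_7/q_7 = 34813/3776
  p_8/q_8 = 62739/6805
q_7 = 3776 ≤ 4715 < 6805 = q_8, so the answer is 34813/3776.

34813/3776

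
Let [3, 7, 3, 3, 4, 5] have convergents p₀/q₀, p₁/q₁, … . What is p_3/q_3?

229/73

Using pₖ = aₖpₖ₋₁ + pₖ₋₂, qₖ = aₖqₖ₋₁ + qₖ₋₂ (with p₋₁=1, p₋₂=0, q₋₁=0, q₋₂=1):
  k=0: a=3, p=3, q=1
  k=1: a=7, p=22, q=7
  k=2: a=3, p=69, q=22
  k=3: a=3, p=229, q=73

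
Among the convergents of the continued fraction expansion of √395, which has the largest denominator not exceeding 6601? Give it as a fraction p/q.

50561/2544

√395 = [19; 1, 6, 1, 38, …] (period length 4).
Convergents:
  p_0/q_0 = 19/1
  p_1/q_1 = 20/1
  p_2/q_2 = 139/7
  p_3/q_3 = 159/8
  p_4/q_4 = 6181/311
  p_5/q_5 = 6340/319
  p_6/q_6 = 44221/2225
  p_7/q_7 = 50561/2544
  p_8/q_8 = 1965539/98897
q_7 = 2544 ≤ 6601 < 98897 = q_8, so the answer is 50561/2544.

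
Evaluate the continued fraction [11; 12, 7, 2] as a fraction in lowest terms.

2017/182

Fold from the inside: start with 2/1.
  7 + 1/2 = 15/2
  12 + 2/15 = 182/15
  11 + 15/182 = 2017/182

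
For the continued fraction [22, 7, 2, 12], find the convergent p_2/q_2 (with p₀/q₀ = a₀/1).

Using pₖ = aₖpₖ₋₁ + pₖ₋₂, qₖ = aₖqₖ₋₁ + qₖ₋₂ (with p₋₁=1, p₋₂=0, q₋₁=0, q₋₂=1):
  k=0: a=22, p=22, q=1
  k=1: a=7, p=155, q=7
  k=2: a=2, p=332, q=15

332/15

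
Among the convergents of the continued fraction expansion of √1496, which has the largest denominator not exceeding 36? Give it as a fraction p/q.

√1496 = [38; 1, 2, 9, 2, 1, 76, …] (period length 6).
Convergents:
  p_0/q_0 = 38/1
  p_1/q_1 = 39/1
  p_2/q_2 = 116/3
  p_3/q_3 = 1083/28
  p_4/q_4 = 2282/59
q_3 = 28 ≤ 36 < 59 = q_4, so the answer is 1083/28.

1083/28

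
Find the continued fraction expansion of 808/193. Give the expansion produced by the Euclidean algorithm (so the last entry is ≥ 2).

808 = 4·193 + 36
193 = 5·36 + 13
36 = 2·13 + 10
13 = 1·10 + 3
10 = 3·3 + 1
3 = 3·1 + 0  (stop)
So 808/193 = [4; 5, 2, 1, 3, 3].

[4; 5, 2, 1, 3, 3]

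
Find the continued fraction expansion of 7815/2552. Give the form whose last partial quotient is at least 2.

[3; 16, 19, 1, 7]

7815 = 3*2552 + 159
2552 = 16*159 + 8
159 = 19*8 + 7
8 = 1*7 + 1
7 = 7*1 + 0  (stop)
So 7815/2552 = [3; 16, 19, 1, 7].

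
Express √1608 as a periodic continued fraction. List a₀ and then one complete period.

[40; 10, 80]

a₀ = ⌊√1608⌋ = 40.
With m₀=0, d₀=1 and mₖ₊₁ = dₖaₖ − mₖ, dₖ₊₁ = (n − mₖ₊₁²)/dₖ, aₖ₊₁ = ⌊(a₀+mₖ₊₁)/dₖ₊₁⌋:
  k=1: m=40, d=8, a=10
  k=2: m=40, d=1, a=80
d=1 and a=2a₀=80 at k=2, so the next step gives (m, d) = (40, 8) again — its k=1 value — and the period has length 2.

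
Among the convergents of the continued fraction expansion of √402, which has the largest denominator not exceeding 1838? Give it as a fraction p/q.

√402 = [20; 20, 40, …] (period length 2).
Convergents:
  p_0/q_0 = 20/1
  p_1/q_1 = 401/20
  p_2/q_2 = 16060/801
  p_3/q_3 = 321601/16040
q_2 = 801 ≤ 1838 < 16040 = q_3, so the answer is 16060/801.

16060/801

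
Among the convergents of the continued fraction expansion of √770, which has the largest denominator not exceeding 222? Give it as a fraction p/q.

√770 = [27; 1, 2, 1, 54, …] (period length 4).
Convergents:
  p_0/q_0 = 27/1
  p_1/q_1 = 28/1
  p_2/q_2 = 83/3
  p_3/q_3 = 111/4
  p_4/q_4 = 6077/219
  p_5/q_5 = 6188/223
q_4 = 219 ≤ 222 < 223 = q_5, so the answer is 6077/219.

6077/219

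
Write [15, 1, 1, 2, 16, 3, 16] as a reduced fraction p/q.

Fold from the inside: start with 16/1.
  3 + 1/16 = 49/16
  16 + 16/49 = 800/49
  2 + 49/800 = 1649/800
  1 + 800/1649 = 2449/1649
  1 + 1649/2449 = 4098/2449
  15 + 2449/4098 = 63919/4098

63919/4098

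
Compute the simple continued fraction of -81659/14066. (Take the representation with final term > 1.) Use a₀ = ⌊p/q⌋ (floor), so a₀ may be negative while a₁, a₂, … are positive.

[-6; 5, 7, 5, 2, 3, 1, 7]

-81659 = -6×14066 + 2737
14066 = 5×2737 + 381
2737 = 7×381 + 70
381 = 5×70 + 31
70 = 2×31 + 8
31 = 3×8 + 7
8 = 1×7 + 1
7 = 7×1 + 0  (stop)
So -81659/14066 = [-6; 5, 7, 5, 2, 3, 1, 7].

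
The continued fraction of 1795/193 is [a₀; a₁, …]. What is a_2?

1795 = 9·193 + 58   →  a_0 = 9
193 = 3·58 + 19   →  a_1 = 3
58 = 3·19 + 1   →  a_2 = 3

3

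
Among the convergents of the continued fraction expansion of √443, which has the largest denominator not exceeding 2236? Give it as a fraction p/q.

√443 = [21; 21, 42, …] (period length 2).
Convergents:
  p_0/q_0 = 21/1
  p_1/q_1 = 442/21
  p_2/q_2 = 18585/883
  p_3/q_3 = 390727/18564
q_2 = 883 ≤ 2236 < 18564 = q_3, so the answer is 18585/883.

18585/883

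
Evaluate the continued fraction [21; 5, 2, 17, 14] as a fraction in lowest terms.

57171/2699

Fold from the inside: start with 14/1.
  17 + 1/14 = 239/14
  2 + 14/239 = 492/239
  5 + 239/492 = 2699/492
  21 + 492/2699 = 57171/2699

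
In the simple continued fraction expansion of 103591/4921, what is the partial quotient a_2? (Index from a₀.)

1

103591 = 21·4921 + 250   →  a_0 = 21
4921 = 19·250 + 171   →  a_1 = 19
250 = 1·171 + 79   →  a_2 = 1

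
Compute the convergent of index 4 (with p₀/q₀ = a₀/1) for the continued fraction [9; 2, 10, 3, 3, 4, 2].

2047/216

Using pₖ = aₖpₖ₋₁ + pₖ₋₂, qₖ = aₖqₖ₋₁ + qₖ₋₂ (with p₋₁=1, p₋₂=0, q₋₁=0, q₋₂=1):
  k=0: a=9, p=9, q=1
  k=1: a=2, p=19, q=2
  k=2: a=10, p=199, q=21
  k=3: a=3, p=616, q=65
  k=4: a=3, p=2047, q=216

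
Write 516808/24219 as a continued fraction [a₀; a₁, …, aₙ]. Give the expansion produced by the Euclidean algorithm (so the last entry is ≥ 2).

[21; 2, 1, 19, 8, 3, 16]

516808 = 21*24219 + 8209
24219 = 2*8209 + 7801
8209 = 1*7801 + 408
7801 = 19*408 + 49
408 = 8*49 + 16
49 = 3*16 + 1
16 = 16*1 + 0  (stop)
So 516808/24219 = [21; 2, 1, 19, 8, 3, 16].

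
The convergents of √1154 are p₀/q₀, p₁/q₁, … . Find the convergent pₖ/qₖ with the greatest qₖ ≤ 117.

√1154 = [33; 1, 32, 1, 66, …] (period length 4).
Convergents:
  p_0/q_0 = 33/1
  p_1/q_1 = 34/1
  p_2/q_2 = 1121/33
  p_3/q_3 = 1155/34
  p_4/q_4 = 77351/2277
q_3 = 34 ≤ 117 < 2277 = q_4, so the answer is 1155/34.

1155/34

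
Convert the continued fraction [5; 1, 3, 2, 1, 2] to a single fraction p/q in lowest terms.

Fold from the inside: start with 2/1.
  1 + 1/2 = 3/2
  2 + 2/3 = 8/3
  3 + 3/8 = 27/8
  1 + 8/27 = 35/27
  5 + 27/35 = 202/35

202/35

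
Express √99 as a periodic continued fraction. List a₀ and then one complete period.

[9; 1, 18]

a₀ = ⌊√99⌋ = 9.
With m₀=0, d₀=1 and mₖ₊₁ = dₖaₖ − mₖ, dₖ₊₁ = (n − mₖ₊₁²)/dₖ, aₖ₊₁ = ⌊(a₀+mₖ₊₁)/dₖ₊₁⌋:
  k=1: m=9, d=18, a=1
  k=2: m=9, d=1, a=18
d=1 and a=2a₀=18 at k=2, so the next step gives (m, d) = (9, 18) again — its k=1 value — and the period has length 2.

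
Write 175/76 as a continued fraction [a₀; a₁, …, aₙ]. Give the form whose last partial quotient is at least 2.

[2; 3, 3, 3, 2]

175 = 2*76 + 23
76 = 3*23 + 7
23 = 3*7 + 2
7 = 3*2 + 1
2 = 2*1 + 0  (stop)
So 175/76 = [2; 3, 3, 3, 2].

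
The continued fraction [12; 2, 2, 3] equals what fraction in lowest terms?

211/17

Using pₖ = aₖpₖ₋₁ + pₖ₋₂ and qₖ = aₖqₖ₋₁ + qₖ₋₂:
  k=0: a=12, p=12, q=1
  k=1: a=2, p=25, q=2
  k=2: a=2, p=62, q=5
  k=3: a=3, p=211, q=17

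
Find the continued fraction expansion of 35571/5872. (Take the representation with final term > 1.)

[6; 17, 3, 9, 12]

35571 = 6*5872 + 339
5872 = 17*339 + 109
339 = 3*109 + 12
109 = 9*12 + 1
12 = 12*1 + 0  (stop)
So 35571/5872 = [6; 17, 3, 9, 12].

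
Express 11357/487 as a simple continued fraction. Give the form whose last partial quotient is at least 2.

[23; 3, 8, 4, 1, 3]

11357 = 23×487 + 156
487 = 3×156 + 19
156 = 8×19 + 4
19 = 4×4 + 3
4 = 1×3 + 1
3 = 3×1 + 0  (stop)
So 11357/487 = [23; 3, 8, 4, 1, 3].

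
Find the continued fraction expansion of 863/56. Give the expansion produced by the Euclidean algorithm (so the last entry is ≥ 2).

863 = 15·56 + 23
56 = 2·23 + 10
23 = 2·10 + 3
10 = 3·3 + 1
3 = 3·1 + 0  (stop)
So 863/56 = [15; 2, 2, 3, 3].

[15; 2, 2, 3, 3]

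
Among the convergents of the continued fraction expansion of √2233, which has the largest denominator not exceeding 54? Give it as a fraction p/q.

2410/51

√2233 = [47; 3, 1, 12, 1, 3, 94, …] (period length 6).
Convergents:
  p_0/q_0 = 47/1
  p_1/q_1 = 142/3
  p_2/q_2 = 189/4
  p_3/q_3 = 2410/51
  p_4/q_4 = 2599/55
q_3 = 51 ≤ 54 < 55 = q_4, so the answer is 2410/51.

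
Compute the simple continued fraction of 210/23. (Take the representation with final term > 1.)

210 = 9·23 + 3
23 = 7·3 + 2
3 = 1·2 + 1
2 = 2·1 + 0  (stop)
So 210/23 = [9; 7, 1, 2].

[9; 7, 1, 2]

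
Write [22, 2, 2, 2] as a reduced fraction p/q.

Using pₖ = aₖpₖ₋₁ + pₖ₋₂ and qₖ = aₖqₖ₋₁ + qₖ₋₂:
  k=0: a=22, p=22, q=1
  k=1: a=2, p=45, q=2
  k=2: a=2, p=112, q=5
  k=3: a=2, p=269, q=12

269/12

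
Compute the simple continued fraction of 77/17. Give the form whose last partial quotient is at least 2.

77 = 4×17 + 9
17 = 1×9 + 8
9 = 1×8 + 1
8 = 8×1 + 0  (stop)
So 77/17 = [4; 1, 1, 8].

[4; 1, 1, 8]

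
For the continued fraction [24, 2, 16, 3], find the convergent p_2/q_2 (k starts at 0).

808/33

Using pₖ = aₖpₖ₋₁ + pₖ₋₂, qₖ = aₖqₖ₋₁ + qₖ₋₂ (with p₋₁=1, p₋₂=0, q₋₁=0, q₋₂=1):
  k=0: a=24, p=24, q=1
  k=1: a=2, p=49, q=2
  k=2: a=16, p=808, q=33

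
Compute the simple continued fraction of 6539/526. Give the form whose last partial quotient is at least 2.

[12; 2, 3, 6, 1, 1, 5]

6539 = 12×526 + 227
526 = 2×227 + 72
227 = 3×72 + 11
72 = 6×11 + 6
11 = 1×6 + 5
6 = 1×5 + 1
5 = 5×1 + 0  (stop)
So 6539/526 = [12; 2, 3, 6, 1, 1, 5].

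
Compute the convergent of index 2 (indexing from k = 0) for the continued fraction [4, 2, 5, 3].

Using pₖ = aₖpₖ₋₁ + pₖ₋₂, qₖ = aₖqₖ₋₁ + qₖ₋₂ (with p₋₁=1, p₋₂=0, q₋₁=0, q₋₂=1):
  k=0: a=4, p=4, q=1
  k=1: a=2, p=9, q=2
  k=2: a=5, p=49, q=11

49/11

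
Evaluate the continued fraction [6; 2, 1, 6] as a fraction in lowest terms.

Fold from the inside: start with 6/1.
  1 + 1/6 = 7/6
  2 + 6/7 = 20/7
  6 + 7/20 = 127/20

127/20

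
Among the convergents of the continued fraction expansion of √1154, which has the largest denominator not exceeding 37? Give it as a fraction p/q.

1155/34

√1154 = [33; 1, 32, 1, 66, …] (period length 4).
Convergents:
  p_0/q_0 = 33/1
  p_1/q_1 = 34/1
  p_2/q_2 = 1121/33
  p_3/q_3 = 1155/34
  p_4/q_4 = 77351/2277
q_3 = 34 ≤ 37 < 2277 = q_4, so the answer is 1155/34.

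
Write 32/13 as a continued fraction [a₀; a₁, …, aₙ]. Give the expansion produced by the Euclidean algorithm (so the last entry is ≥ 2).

32 = 2×13 + 6
13 = 2×6 + 1
6 = 6×1 + 0  (stop)
So 32/13 = [2; 2, 6].

[2; 2, 6]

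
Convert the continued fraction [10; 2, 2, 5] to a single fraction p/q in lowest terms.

281/27

Using pₖ = aₖpₖ₋₁ + pₖ₋₂ and qₖ = aₖqₖ₋₁ + qₖ₋₂:
  k=0: a=10, p=10, q=1
  k=1: a=2, p=21, q=2
  k=2: a=2, p=52, q=5
  k=3: a=5, p=281, q=27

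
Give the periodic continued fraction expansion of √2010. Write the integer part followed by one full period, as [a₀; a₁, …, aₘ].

[44; 1, 4, 1, 88]

a₀ = ⌊√2010⌋ = 44.
With m₀=0, d₀=1 and mₖ₊₁ = dₖaₖ − mₖ, dₖ₊₁ = (n − mₖ₊₁²)/dₖ, aₖ₊₁ = ⌊(a₀+mₖ₊₁)/dₖ₊₁⌋:
  k=1: m=44, d=74, a=1
  k=2: m=30, d=15, a=4
  k=3: m=30, d=74, a=1
  k=4: m=44, d=1, a=88
d=1 and a=2a₀=88 at k=4, so the next step gives (m, d) = (44, 74) again — its k=1 value — and the period has length 4.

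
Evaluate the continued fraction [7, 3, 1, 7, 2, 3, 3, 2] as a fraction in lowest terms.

Fold from the inside: start with 2/1.
  3 + 1/2 = 7/2
  3 + 2/7 = 23/7
  2 + 7/23 = 53/23
  7 + 23/53 = 394/53
  1 + 53/394 = 447/394
  3 + 394/447 = 1735/447
  7 + 447/1735 = 12592/1735

12592/1735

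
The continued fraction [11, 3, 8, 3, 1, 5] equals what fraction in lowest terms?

Fold from the inside: start with 5/1.
  1 + 1/5 = 6/5
  3 + 5/6 = 23/6
  8 + 6/23 = 190/23
  3 + 23/190 = 593/190
  11 + 190/593 = 6713/593

6713/593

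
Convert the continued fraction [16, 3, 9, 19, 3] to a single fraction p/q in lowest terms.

Using pₖ = aₖpₖ₋₁ + pₖ₋₂ and qₖ = aₖqₖ₋₁ + qₖ₋₂:
  k=0: a=16, p=16, q=1
  k=1: a=3, p=49, q=3
  k=2: a=9, p=457, q=28
  k=3: a=19, p=8732, q=535
  k=4: a=3, p=26653, q=1633

26653/1633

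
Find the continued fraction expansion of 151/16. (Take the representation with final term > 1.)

151 = 9×16 + 7
16 = 2×7 + 2
7 = 3×2 + 1
2 = 2×1 + 0  (stop)
So 151/16 = [9; 2, 3, 2].

[9; 2, 3, 2]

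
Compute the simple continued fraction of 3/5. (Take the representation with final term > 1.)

3 = 0×5 + 3
5 = 1×3 + 2
3 = 1×2 + 1
2 = 2×1 + 0  (stop)
So 3/5 = [0; 1, 1, 2].

[0; 1, 1, 2]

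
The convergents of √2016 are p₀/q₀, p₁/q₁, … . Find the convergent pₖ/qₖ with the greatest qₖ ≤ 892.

√2016 = [44; 1, 8, 1, 88, …] (period length 4).
Convergents:
  p_0/q_0 = 44/1
  p_1/q_1 = 45/1
  p_2/q_2 = 404/9
  p_3/q_3 = 449/10
  p_4/q_4 = 39916/889
  p_5/q_5 = 40365/899
q_4 = 889 ≤ 892 < 899 = q_5, so the answer is 39916/889.

39916/889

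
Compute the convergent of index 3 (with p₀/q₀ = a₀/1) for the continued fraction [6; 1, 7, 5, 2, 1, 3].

Using pₖ = aₖpₖ₋₁ + pₖ₋₂, qₖ = aₖqₖ₋₁ + qₖ₋₂ (with p₋₁=1, p₋₂=0, q₋₁=0, q₋₂=1):
  k=0: a=6, p=6, q=1
  k=1: a=1, p=7, q=1
  k=2: a=7, p=55, q=8
  k=3: a=5, p=282, q=41

282/41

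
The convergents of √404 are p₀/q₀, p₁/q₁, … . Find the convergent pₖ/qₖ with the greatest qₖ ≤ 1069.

√404 = [20; 10, 40, …] (period length 2).
Convergents:
  p_0/q_0 = 20/1
  p_1/q_1 = 201/10
  p_2/q_2 = 8060/401
  p_3/q_3 = 80801/4020
q_2 = 401 ≤ 1069 < 4020 = q_3, so the answer is 8060/401.

8060/401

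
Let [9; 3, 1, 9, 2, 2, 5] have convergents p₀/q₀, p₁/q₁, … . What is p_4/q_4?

759/82

Using pₖ = aₖpₖ₋₁ + pₖ₋₂, qₖ = aₖqₖ₋₁ + qₖ₋₂ (with p₋₁=1, p₋₂=0, q₋₁=0, q₋₂=1):
  k=0: a=9, p=9, q=1
  k=1: a=3, p=28, q=3
  k=2: a=1, p=37, q=4
  k=3: a=9, p=361, q=39
  k=4: a=2, p=759, q=82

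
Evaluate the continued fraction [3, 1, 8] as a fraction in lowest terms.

35/9

Fold from the inside: start with 8/1.
  1 + 1/8 = 9/8
  3 + 8/9 = 35/9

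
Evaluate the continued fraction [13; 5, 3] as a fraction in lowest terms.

Using pₖ = aₖpₖ₋₁ + pₖ₋₂ and qₖ = aₖqₖ₋₁ + qₖ₋₂:
  k=0: a=13, p=13, q=1
  k=1: a=5, p=66, q=5
  k=2: a=3, p=211, q=16

211/16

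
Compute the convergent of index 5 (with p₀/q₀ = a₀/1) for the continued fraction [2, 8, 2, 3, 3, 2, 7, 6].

947/447

Using pₖ = aₖpₖ₋₁ + pₖ₋₂, qₖ = aₖqₖ₋₁ + qₖ₋₂ (with p₋₁=1, p₋₂=0, q₋₁=0, q₋₂=1):
  k=0: a=2, p=2, q=1
  k=1: a=8, p=17, q=8
  k=2: a=2, p=36, q=17
  k=3: a=3, p=125, q=59
  k=4: a=3, p=411, q=194
  k=5: a=2, p=947, q=447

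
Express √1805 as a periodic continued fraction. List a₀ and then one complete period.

a₀ = ⌊√1805⌋ = 42.

[42; 2, 16, 2, 84]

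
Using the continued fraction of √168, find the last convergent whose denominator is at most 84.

√168 = [12; 1, 24, …] (period length 2).
Convergents:
  p_0/q_0 = 12/1
  p_1/q_1 = 13/1
  p_2/q_2 = 324/25
  p_3/q_3 = 337/26
  p_4/q_4 = 8412/649
q_3 = 26 ≤ 84 < 649 = q_4, so the answer is 337/26.

337/26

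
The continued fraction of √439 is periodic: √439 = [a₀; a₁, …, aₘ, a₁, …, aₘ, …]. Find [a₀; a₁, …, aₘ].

[20; 1, 19, 1, 40]

a₀ = ⌊√439⌋ = 20.
With m₀=0, d₀=1 and mₖ₊₁ = dₖaₖ − mₖ, dₖ₊₁ = (n − mₖ₊₁²)/dₖ, aₖ₊₁ = ⌊(a₀+mₖ₊₁)/dₖ₊₁⌋:
  k=1: m=20, d=39, a=1
  k=2: m=19, d=2, a=19
  k=3: m=19, d=39, a=1
  k=4: m=20, d=1, a=40
d=1 and a=2a₀=40 at k=4, so the next step gives (m, d) = (20, 39) again — its k=1 value — and the period has length 4.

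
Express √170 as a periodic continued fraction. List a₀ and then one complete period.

a₀ = ⌊√170⌋ = 13.
With m₀=0, d₀=1 and mₖ₊₁ = dₖaₖ − mₖ, dₖ₊₁ = (n − mₖ₊₁²)/dₖ, aₖ₊₁ = ⌊(a₀+mₖ₊₁)/dₖ₊₁⌋:
  k=1: m=13, d=1, a=26
d=1 and a=2a₀=26 at k=1, so the next step gives (m, d) = (13, 1) again — its k=1 value — and the period has length 1.

[13; 26]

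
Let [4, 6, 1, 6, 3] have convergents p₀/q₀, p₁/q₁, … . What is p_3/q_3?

Using pₖ = aₖpₖ₋₁ + pₖ₋₂, qₖ = aₖqₖ₋₁ + qₖ₋₂ (with p₋₁=1, p₋₂=0, q₋₁=0, q₋₂=1):
  k=0: a=4, p=4, q=1
  k=1: a=6, p=25, q=6
  k=2: a=1, p=29, q=7
  k=3: a=6, p=199, q=48

199/48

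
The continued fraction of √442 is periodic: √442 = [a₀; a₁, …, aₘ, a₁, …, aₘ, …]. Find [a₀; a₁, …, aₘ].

a₀ = ⌊√442⌋ = 21.

[21; 42]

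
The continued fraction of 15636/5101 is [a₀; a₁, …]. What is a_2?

15636 = 3·5101 + 333   →  a_0 = 3
5101 = 15·333 + 106   →  a_1 = 15
333 = 3·106 + 15   →  a_2 = 3

3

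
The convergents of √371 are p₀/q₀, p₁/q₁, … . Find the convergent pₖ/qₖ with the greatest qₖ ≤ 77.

√371 = [19; 3, 1, 4, 1, 3, 38, …] (period length 6).
Convergents:
  p_0/q_0 = 19/1
  p_1/q_1 = 58/3
  p_2/q_2 = 77/4
  p_3/q_3 = 366/19
  p_4/q_4 = 443/23
  p_5/q_5 = 1695/88
q_4 = 23 ≤ 77 < 88 = q_5, so the answer is 443/23.

443/23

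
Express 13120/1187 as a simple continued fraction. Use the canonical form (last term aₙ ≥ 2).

[11; 18, 1, 5, 3, 3]

13120 = 11·1187 + 63
1187 = 18·63 + 53
63 = 1·53 + 10
53 = 5·10 + 3
10 = 3·3 + 1
3 = 3·1 + 0  (stop)
So 13120/1187 = [11; 18, 1, 5, 3, 3].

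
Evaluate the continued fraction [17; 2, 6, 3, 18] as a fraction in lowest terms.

Fold from the inside: start with 18/1.
  3 + 1/18 = 55/18
  6 + 18/55 = 348/55
  2 + 55/348 = 751/348
  17 + 348/751 = 13115/751

13115/751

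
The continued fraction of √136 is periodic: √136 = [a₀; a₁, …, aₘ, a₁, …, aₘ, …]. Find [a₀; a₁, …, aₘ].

a₀ = ⌊√136⌋ = 11.
With m₀=0, d₀=1 and mₖ₊₁ = dₖaₖ − mₖ, dₖ₊₁ = (n − mₖ₊₁²)/dₖ, aₖ₊₁ = ⌊(a₀+mₖ₊₁)/dₖ₊₁⌋:
  k=1: m=11, d=15, a=1
  k=2: m=4, d=8, a=1
  k=3: m=4, d=15, a=1
  k=4: m=11, d=1, a=22
d=1 and a=2a₀=22 at k=4, so the next step gives (m, d) = (11, 15) again — its k=1 value — and the period has length 4.

[11; 1, 1, 1, 22]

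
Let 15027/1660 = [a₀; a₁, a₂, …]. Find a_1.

15027 = 9·1660 + 87   →  a_0 = 9
1660 = 19·87 + 7   →  a_1 = 19

19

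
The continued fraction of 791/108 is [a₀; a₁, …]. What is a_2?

11

791 = 7·108 + 35   →  a_0 = 7
108 = 3·35 + 3   →  a_1 = 3
35 = 11·3 + 2   →  a_2 = 11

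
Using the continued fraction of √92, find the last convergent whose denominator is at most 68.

√92 = [9; 1, 1, 2, 4, 2, 1, 1, 18, …] (period length 8).
Convergents:
  p_0/q_0 = 9/1
  p_1/q_1 = 10/1
  p_2/q_2 = 19/2
  p_3/q_3 = 48/5
  p_4/q_4 = 211/22
  p_5/q_5 = 470/49
  p_6/q_6 = 681/71
q_5 = 49 ≤ 68 < 71 = q_6, so the answer is 470/49.

470/49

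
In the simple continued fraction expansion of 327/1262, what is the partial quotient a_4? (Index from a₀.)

9

327 = 0·1262 + 327   →  a_0 = 0
1262 = 3·327 + 281   →  a_1 = 3
327 = 1·281 + 46   →  a_2 = 1
281 = 6·46 + 5   →  a_3 = 6
46 = 9·5 + 1   →  a_4 = 9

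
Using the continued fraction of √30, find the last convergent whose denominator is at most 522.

2525/461

√30 = [5; 2, 10, …] (period length 2).
Convergents:
  p_0/q_0 = 5/1
  p_1/q_1 = 11/2
  p_2/q_2 = 115/21
  p_3/q_3 = 241/44
  p_4/q_4 = 2525/461
  p_5/q_5 = 5291/966
q_4 = 461 ≤ 522 < 966 = q_5, so the answer is 2525/461.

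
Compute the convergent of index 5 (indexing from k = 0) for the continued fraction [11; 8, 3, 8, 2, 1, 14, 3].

Using pₖ = aₖpₖ₋₁ + pₖ₋₂, qₖ = aₖqₖ₋₁ + qₖ₋₂ (with p₋₁=1, p₋₂=0, q₋₁=0, q₋₂=1):
  k=0: a=11, p=11, q=1
  k=1: a=8, p=89, q=8
  k=2: a=3, p=278, q=25
  k=3: a=8, p=2313, q=208
  k=4: a=2, p=4904, q=441
  k=5: a=1, p=7217, q=649

7217/649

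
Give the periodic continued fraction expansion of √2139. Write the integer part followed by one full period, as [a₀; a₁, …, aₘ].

[46; 4, 92]

a₀ = ⌊√2139⌋ = 46.
With m₀=0, d₀=1 and mₖ₊₁ = dₖaₖ − mₖ, dₖ₊₁ = (n − mₖ₊₁²)/dₖ, aₖ₊₁ = ⌊(a₀+mₖ₊₁)/dₖ₊₁⌋:
  k=1: m=46, d=23, a=4
  k=2: m=46, d=1, a=92
d=1 and a=2a₀=92 at k=2, so the next step gives (m, d) = (46, 23) again — its k=1 value — and the period has length 2.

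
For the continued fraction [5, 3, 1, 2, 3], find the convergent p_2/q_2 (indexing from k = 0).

21/4

Using pₖ = aₖpₖ₋₁ + pₖ₋₂, qₖ = aₖqₖ₋₁ + qₖ₋₂ (with p₋₁=1, p₋₂=0, q₋₁=0, q₋₂=1):
  k=0: a=5, p=5, q=1
  k=1: a=3, p=16, q=3
  k=2: a=1, p=21, q=4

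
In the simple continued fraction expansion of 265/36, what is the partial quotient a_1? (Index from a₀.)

265 = 7·36 + 13   →  a_0 = 7
36 = 2·13 + 10   →  a_1 = 2

2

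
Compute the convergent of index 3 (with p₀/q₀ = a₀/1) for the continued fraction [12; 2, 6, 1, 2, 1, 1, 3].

187/15

Using pₖ = aₖpₖ₋₁ + pₖ₋₂, qₖ = aₖqₖ₋₁ + qₖ₋₂ (with p₋₁=1, p₋₂=0, q₋₁=0, q₋₂=1):
  k=0: a=12, p=12, q=1
  k=1: a=2, p=25, q=2
  k=2: a=6, p=162, q=13
  k=3: a=1, p=187, q=15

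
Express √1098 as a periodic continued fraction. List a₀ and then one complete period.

a₀ = ⌊√1098⌋ = 33.
With m₀=0, d₀=1 and mₖ₊₁ = dₖaₖ − mₖ, dₖ₊₁ = (n − mₖ₊₁²)/dₖ, aₖ₊₁ = ⌊(a₀+mₖ₊₁)/dₖ₊₁⌋:
  k=1: m=33, d=9, a=7
  k=2: m=30, d=22, a=2
  k=3: m=14, d=41, a=1
  k=4: m=27, d=9, a=6
  k=5: m=27, d=41, a=1
  k=6: m=14, d=22, a=2
  k=7: m=30, d=9, a=7
  k=8: m=33, d=1, a=66
d=1 and a=2a₀=66 at k=8, so the next step gives (m, d) = (33, 9) again — its k=1 value — and the period has length 8.

[33; 7, 2, 1, 6, 1, 2, 7, 66]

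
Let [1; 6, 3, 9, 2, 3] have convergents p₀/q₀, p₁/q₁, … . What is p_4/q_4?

432/373

Using pₖ = aₖpₖ₋₁ + pₖ₋₂, qₖ = aₖqₖ₋₁ + qₖ₋₂ (with p₋₁=1, p₋₂=0, q₋₁=0, q₋₂=1):
  k=0: a=1, p=1, q=1
  k=1: a=6, p=7, q=6
  k=2: a=3, p=22, q=19
  k=3: a=9, p=205, q=177
  k=4: a=2, p=432, q=373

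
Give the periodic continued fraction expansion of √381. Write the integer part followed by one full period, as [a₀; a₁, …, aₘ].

a₀ = ⌊√381⌋ = 19.
With m₀=0, d₀=1 and mₖ₊₁ = dₖaₖ − mₖ, dₖ₊₁ = (n − mₖ₊₁²)/dₖ, aₖ₊₁ = ⌊(a₀+mₖ₊₁)/dₖ₊₁⌋:
  k=1: m=19, d=20, a=1
  k=2: m=1, d=19, a=1
  k=3: m=18, d=3, a=12
  k=4: m=18, d=19, a=1
  k=5: m=1, d=20, a=1
  k=6: m=19, d=1, a=38
d=1 and a=2a₀=38 at k=6, so the next step gives (m, d) = (19, 20) again — its k=1 value — and the period has length 6.

[19; 1, 1, 12, 1, 1, 38]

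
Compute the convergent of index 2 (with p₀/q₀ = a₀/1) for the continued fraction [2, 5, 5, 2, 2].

Using pₖ = aₖpₖ₋₁ + pₖ₋₂, qₖ = aₖqₖ₋₁ + qₖ₋₂ (with p₋₁=1, p₋₂=0, q₋₁=0, q₋₂=1):
  k=0: a=2, p=2, q=1
  k=1: a=5, p=11, q=5
  k=2: a=5, p=57, q=26

57/26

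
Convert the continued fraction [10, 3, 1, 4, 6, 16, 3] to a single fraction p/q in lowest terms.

59924/5839

Using pₖ = aₖpₖ₋₁ + pₖ₋₂ and qₖ = aₖqₖ₋₁ + qₖ₋₂:
  k=0: a=10, p=10, q=1
  k=1: a=3, p=31, q=3
  k=2: a=1, p=41, q=4
  k=3: a=4, p=195, q=19
  k=4: a=6, p=1211, q=118
  k=5: a=16, p=19571, q=1907
  k=6: a=3, p=59924, q=5839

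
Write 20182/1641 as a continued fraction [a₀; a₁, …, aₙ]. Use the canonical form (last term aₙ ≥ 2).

[12; 3, 2, 1, 6, 2, 3, 3]

20182 = 12×1641 + 490
1641 = 3×490 + 171
490 = 2×171 + 148
171 = 1×148 + 23
148 = 6×23 + 10
23 = 2×10 + 3
10 = 3×3 + 1
3 = 3×1 + 0  (stop)
So 20182/1641 = [12; 3, 2, 1, 6, 2, 3, 3].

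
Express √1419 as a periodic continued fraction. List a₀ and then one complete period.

[37; 1, 2, 37, 2, 1, 74]

a₀ = ⌊√1419⌋ = 37.
With m₀=0, d₀=1 and mₖ₊₁ = dₖaₖ − mₖ, dₖ₊₁ = (n − mₖ₊₁²)/dₖ, aₖ₊₁ = ⌊(a₀+mₖ₊₁)/dₖ₊₁⌋:
  k=1: m=37, d=50, a=1
  k=2: m=13, d=25, a=2
  k=3: m=37, d=2, a=37
  k=4: m=37, d=25, a=2
  k=5: m=13, d=50, a=1
  k=6: m=37, d=1, a=74
d=1 and a=2a₀=74 at k=6, so the next step gives (m, d) = (37, 50) again — its k=1 value — and the period has length 6.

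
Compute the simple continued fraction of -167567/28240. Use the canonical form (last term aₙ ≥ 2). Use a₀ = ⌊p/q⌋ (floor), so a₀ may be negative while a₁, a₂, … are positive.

-167567 = -6*28240 + 1873
28240 = 15*1873 + 145
1873 = 12*145 + 133
145 = 1*133 + 12
133 = 11*12 + 1
12 = 12*1 + 0  (stop)
So -167567/28240 = [-6; 15, 12, 1, 11, 12].

[-6; 15, 12, 1, 11, 12]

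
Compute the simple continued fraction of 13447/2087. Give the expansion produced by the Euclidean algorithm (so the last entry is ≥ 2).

[6; 2, 3, 1, 9, 3, 3, 2]

13447 = 6×2087 + 925
2087 = 2×925 + 237
925 = 3×237 + 214
237 = 1×214 + 23
214 = 9×23 + 7
23 = 3×7 + 2
7 = 3×2 + 1
2 = 2×1 + 0  (stop)
So 13447/2087 = [6; 2, 3, 1, 9, 3, 3, 2].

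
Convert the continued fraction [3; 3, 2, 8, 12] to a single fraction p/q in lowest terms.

Using pₖ = aₖpₖ₋₁ + pₖ₋₂ and qₖ = aₖqₖ₋₁ + qₖ₋₂:
  k=0: a=3, p=3, q=1
  k=1: a=3, p=10, q=3
  k=2: a=2, p=23, q=7
  k=3: a=8, p=194, q=59
  k=4: a=12, p=2351, q=715

2351/715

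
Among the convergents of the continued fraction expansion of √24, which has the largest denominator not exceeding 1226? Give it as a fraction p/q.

√24 = [4; 1, 8, …] (period length 2).
Convergents:
  p_0/q_0 = 4/1
  p_1/q_1 = 5/1
  p_2/q_2 = 44/9
  p_3/q_3 = 49/10
  p_4/q_4 = 436/89
  p_5/q_5 = 485/99
  p_6/q_6 = 4316/881
  p_7/q_7 = 4801/980
  p_8/q_8 = 42724/8721
q_7 = 980 ≤ 1226 < 8721 = q_8, so the answer is 4801/980.

4801/980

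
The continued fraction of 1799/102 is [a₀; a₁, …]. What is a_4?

1799 = 17·102 + 65   →  a_0 = 17
102 = 1·65 + 37   →  a_1 = 1
65 = 1·37 + 28   →  a_2 = 1
37 = 1·28 + 9   →  a_3 = 1
28 = 3·9 + 1   →  a_4 = 3

3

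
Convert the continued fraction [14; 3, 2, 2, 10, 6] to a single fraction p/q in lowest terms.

15423/1079

Fold from the inside: start with 6/1.
  10 + 1/6 = 61/6
  2 + 6/61 = 128/61
  2 + 61/128 = 317/128
  3 + 128/317 = 1079/317
  14 + 317/1079 = 15423/1079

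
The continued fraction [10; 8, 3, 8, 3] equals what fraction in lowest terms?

Using pₖ = aₖpₖ₋₁ + pₖ₋₂ and qₖ = aₖqₖ₋₁ + qₖ₋₂:
  k=0: a=10, p=10, q=1
  k=1: a=8, p=81, q=8
  k=2: a=3, p=253, q=25
  k=3: a=8, p=2105, q=208
  k=4: a=3, p=6568, q=649

6568/649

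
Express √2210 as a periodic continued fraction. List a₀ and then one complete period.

a₀ = ⌊√2210⌋ = 47.
With m₀=0, d₀=1 and mₖ₊₁ = dₖaₖ − mₖ, dₖ₊₁ = (n − mₖ₊₁²)/dₖ, aₖ₊₁ = ⌊(a₀+mₖ₊₁)/dₖ₊₁⌋:
  k=1: m=47, d=1, a=94
d=1 and a=2a₀=94 at k=1, so the next step gives (m, d) = (47, 1) again — its k=1 value — and the period has length 1.

[47; 94]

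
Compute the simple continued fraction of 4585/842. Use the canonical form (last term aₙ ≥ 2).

4585 = 5·842 + 375
842 = 2·375 + 92
375 = 4·92 + 7
92 = 13·7 + 1
7 = 7·1 + 0  (stop)
So 4585/842 = [5; 2, 4, 13, 7].

[5; 2, 4, 13, 7]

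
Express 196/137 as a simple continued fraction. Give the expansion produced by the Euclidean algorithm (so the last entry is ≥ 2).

196 = 1·137 + 59
137 = 2·59 + 19
59 = 3·19 + 2
19 = 9·2 + 1
2 = 2·1 + 0  (stop)
So 196/137 = [1; 2, 3, 9, 2].

[1; 2, 3, 9, 2]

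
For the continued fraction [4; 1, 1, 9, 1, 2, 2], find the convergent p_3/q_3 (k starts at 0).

Using pₖ = aₖpₖ₋₁ + pₖ₋₂, qₖ = aₖqₖ₋₁ + qₖ₋₂ (with p₋₁=1, p₋₂=0, q₋₁=0, q₋₂=1):
  k=0: a=4, p=4, q=1
  k=1: a=1, p=5, q=1
  k=2: a=1, p=9, q=2
  k=3: a=9, p=86, q=19

86/19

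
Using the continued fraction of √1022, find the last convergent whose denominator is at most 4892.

65440/2047

√1022 = [31; 1, 30, 1, 62, …] (period length 4).
Convergents:
  p_0/q_0 = 31/1
  p_1/q_1 = 32/1
  p_2/q_2 = 991/31
  p_3/q_3 = 1023/32
  p_4/q_4 = 64417/2015
  p_5/q_5 = 65440/2047
  p_6/q_6 = 2027617/63425
q_5 = 2047 ≤ 4892 < 63425 = q_6, so the answer is 65440/2047.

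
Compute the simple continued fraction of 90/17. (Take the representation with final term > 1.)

[5; 3, 2, 2]

90 = 5·17 + 5
17 = 3·5 + 2
5 = 2·2 + 1
2 = 2·1 + 0  (stop)
So 90/17 = [5; 3, 2, 2].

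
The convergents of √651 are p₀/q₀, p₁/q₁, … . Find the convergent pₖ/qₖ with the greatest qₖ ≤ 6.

51/2

√651 = [25; 1, 1, 16, 1, 1, 50, …] (period length 6).
Convergents:
  p_0/q_0 = 25/1
  p_1/q_1 = 26/1
  p_2/q_2 = 51/2
  p_3/q_3 = 842/33
q_2 = 2 ≤ 6 < 33 = q_3, so the answer is 51/2.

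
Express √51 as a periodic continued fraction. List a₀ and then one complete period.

a₀ = ⌊√51⌋ = 7.
With m₀=0, d₀=1 and mₖ₊₁ = dₖaₖ − mₖ, dₖ₊₁ = (n − mₖ₊₁²)/dₖ, aₖ₊₁ = ⌊(a₀+mₖ₊₁)/dₖ₊₁⌋:
  k=1: m=7, d=2, a=7
  k=2: m=7, d=1, a=14
d=1 and a=2a₀=14 at k=2, so the next step gives (m, d) = (7, 2) again — its k=1 value — and the period has length 2.

[7; 7, 14]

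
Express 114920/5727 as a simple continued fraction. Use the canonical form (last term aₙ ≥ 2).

114920 = 20*5727 + 380
5727 = 15*380 + 27
380 = 14*27 + 2
27 = 13*2 + 1
2 = 2*1 + 0  (stop)
So 114920/5727 = [20; 15, 14, 13, 2].

[20; 15, 14, 13, 2]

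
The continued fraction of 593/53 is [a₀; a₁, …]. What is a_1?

593 = 11·53 + 10   →  a_0 = 11
53 = 5·10 + 3   →  a_1 = 5

5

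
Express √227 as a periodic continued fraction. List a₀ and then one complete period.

a₀ = ⌊√227⌋ = 15.

[15; 15, 30]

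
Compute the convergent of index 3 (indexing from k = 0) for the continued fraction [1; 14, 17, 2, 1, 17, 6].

527/492

Using pₖ = aₖpₖ₋₁ + pₖ₋₂, qₖ = aₖqₖ₋₁ + qₖ₋₂ (with p₋₁=1, p₋₂=0, q₋₁=0, q₋₂=1):
  k=0: a=1, p=1, q=1
  k=1: a=14, p=15, q=14
  k=2: a=17, p=256, q=239
  k=3: a=2, p=527, q=492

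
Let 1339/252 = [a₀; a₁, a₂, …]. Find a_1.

3

1339 = 5·252 + 79   →  a_0 = 5
252 = 3·79 + 15   →  a_1 = 3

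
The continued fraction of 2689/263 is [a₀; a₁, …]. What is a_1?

4

2689 = 10·263 + 59   →  a_0 = 10
263 = 4·59 + 27   →  a_1 = 4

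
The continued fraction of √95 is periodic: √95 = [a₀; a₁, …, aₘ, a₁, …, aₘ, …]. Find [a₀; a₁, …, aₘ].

[9; 1, 2, 1, 18]

a₀ = ⌊√95⌋ = 9.
With m₀=0, d₀=1 and mₖ₊₁ = dₖaₖ − mₖ, dₖ₊₁ = (n − mₖ₊₁²)/dₖ, aₖ₊₁ = ⌊(a₀+mₖ₊₁)/dₖ₊₁⌋:
  k=1: m=9, d=14, a=1
  k=2: m=5, d=5, a=2
  k=3: m=5, d=14, a=1
  k=4: m=9, d=1, a=18
d=1 and a=2a₀=18 at k=4, so the next step gives (m, d) = (9, 14) again — its k=1 value — and the period has length 4.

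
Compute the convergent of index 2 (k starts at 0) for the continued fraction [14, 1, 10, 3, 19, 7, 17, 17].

Using pₖ = aₖpₖ₋₁ + pₖ₋₂, qₖ = aₖqₖ₋₁ + qₖ₋₂ (with p₋₁=1, p₋₂=0, q₋₁=0, q₋₂=1):
  k=0: a=14, p=14, q=1
  k=1: a=1, p=15, q=1
  k=2: a=10, p=164, q=11

164/11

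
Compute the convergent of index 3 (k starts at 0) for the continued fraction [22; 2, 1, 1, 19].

112/5

Using pₖ = aₖpₖ₋₁ + pₖ₋₂, qₖ = aₖqₖ₋₁ + qₖ₋₂ (with p₋₁=1, p₋₂=0, q₋₁=0, q₋₂=1):
  k=0: a=22, p=22, q=1
  k=1: a=2, p=45, q=2
  k=2: a=1, p=67, q=3
  k=3: a=1, p=112, q=5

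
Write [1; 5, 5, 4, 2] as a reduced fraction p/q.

Using pₖ = aₖpₖ₋₁ + pₖ₋₂ and qₖ = aₖqₖ₋₁ + qₖ₋₂:
  k=0: a=1, p=1, q=1
  k=1: a=5, p=6, q=5
  k=2: a=5, p=31, q=26
  k=3: a=4, p=130, q=109
  k=4: a=2, p=291, q=244

291/244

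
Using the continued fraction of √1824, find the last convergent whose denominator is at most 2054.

86826/2033

√1824 = [42; 1, 2, 2, 2, 1, 84, …] (period length 6).
Convergents:
  p_0/q_0 = 42/1
  p_1/q_1 = 43/1
  p_2/q_2 = 128/3
  p_3/q_3 = 299/7
  p_4/q_4 = 726/17
  p_5/q_5 = 1025/24
  p_6/q_6 = 86826/2033
  p_7/q_7 = 87851/2057
q_6 = 2033 ≤ 2054 < 2057 = q_7, so the answer is 86826/2033.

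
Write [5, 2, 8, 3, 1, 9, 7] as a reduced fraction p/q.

Fold from the inside: start with 7/1.
  9 + 1/7 = 64/7
  1 + 7/64 = 71/64
  3 + 64/71 = 277/71
  8 + 71/277 = 2287/277
  2 + 277/2287 = 4851/2287
  5 + 2287/4851 = 26542/4851

26542/4851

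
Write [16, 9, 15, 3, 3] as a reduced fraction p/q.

22345/1387

Using pₖ = aₖpₖ₋₁ + pₖ₋₂ and qₖ = aₖqₖ₋₁ + qₖ₋₂:
  k=0: a=16, p=16, q=1
  k=1: a=9, p=145, q=9
  k=2: a=15, p=2191, q=136
  k=3: a=3, p=6718, q=417
  k=4: a=3, p=22345, q=1387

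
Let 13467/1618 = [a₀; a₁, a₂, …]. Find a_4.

2

13467 = 8·1618 + 523   →  a_0 = 8
1618 = 3·523 + 49   →  a_1 = 3
523 = 10·49 + 33   →  a_2 = 10
49 = 1·33 + 16   →  a_3 = 1
33 = 2·16 + 1   →  a_4 = 2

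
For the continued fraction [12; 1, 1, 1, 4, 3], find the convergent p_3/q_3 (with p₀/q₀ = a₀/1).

Using pₖ = aₖpₖ₋₁ + pₖ₋₂, qₖ = aₖqₖ₋₁ + qₖ₋₂ (with p₋₁=1, p₋₂=0, q₋₁=0, q₋₂=1):
  k=0: a=12, p=12, q=1
  k=1: a=1, p=13, q=1
  k=2: a=1, p=25, q=2
  k=3: a=1, p=38, q=3

38/3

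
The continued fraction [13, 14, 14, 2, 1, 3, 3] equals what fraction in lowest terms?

95079/7274

Fold from the inside: start with 3/1.
  3 + 1/3 = 10/3
  1 + 3/10 = 13/10
  2 + 10/13 = 36/13
  14 + 13/36 = 517/36
  14 + 36/517 = 7274/517
  13 + 517/7274 = 95079/7274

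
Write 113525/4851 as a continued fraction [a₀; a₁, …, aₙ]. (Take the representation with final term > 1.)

113525 = 23×4851 + 1952
4851 = 2×1952 + 947
1952 = 2×947 + 58
947 = 16×58 + 19
58 = 3×19 + 1
19 = 19×1 + 0  (stop)
So 113525/4851 = [23; 2, 2, 16, 3, 19].

[23; 2, 2, 16, 3, 19]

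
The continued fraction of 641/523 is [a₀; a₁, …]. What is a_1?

4

641 = 1·523 + 118   →  a_0 = 1
523 = 4·118 + 51   →  a_1 = 4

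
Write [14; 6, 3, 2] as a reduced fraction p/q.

Fold from the inside: start with 2/1.
  3 + 1/2 = 7/2
  6 + 2/7 = 44/7
  14 + 7/44 = 623/44

623/44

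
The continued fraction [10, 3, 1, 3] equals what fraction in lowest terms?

154/15

Fold from the inside: start with 3/1.
  1 + 1/3 = 4/3
  3 + 3/4 = 15/4
  10 + 4/15 = 154/15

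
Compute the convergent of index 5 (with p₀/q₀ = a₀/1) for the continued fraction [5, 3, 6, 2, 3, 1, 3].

Using pₖ = aₖpₖ₋₁ + pₖ₋₂, qₖ = aₖqₖ₋₁ + qₖ₋₂ (with p₋₁=1, p₋₂=0, q₋₁=0, q₋₂=1):
  k=0: a=5, p=5, q=1
  k=1: a=3, p=16, q=3
  k=2: a=6, p=101, q=19
  k=3: a=2, p=218, q=41
  k=4: a=3, p=755, q=142
  k=5: a=1, p=973, q=183

973/183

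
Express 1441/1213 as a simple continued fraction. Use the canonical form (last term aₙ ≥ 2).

1441 = 1*1213 + 228
1213 = 5*228 + 73
228 = 3*73 + 9
73 = 8*9 + 1
9 = 9*1 + 0  (stop)
So 1441/1213 = [1; 5, 3, 8, 9].

[1; 5, 3, 8, 9]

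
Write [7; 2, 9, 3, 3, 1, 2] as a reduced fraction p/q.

5277/706

Using pₖ = aₖpₖ₋₁ + pₖ₋₂ and qₖ = aₖqₖ₋₁ + qₖ₋₂:
  k=0: a=7, p=7, q=1
  k=1: a=2, p=15, q=2
  k=2: a=9, p=142, q=19
  k=3: a=3, p=441, q=59
  k=4: a=3, p=1465, q=196
  k=5: a=1, p=1906, q=255
  k=6: a=2, p=5277, q=706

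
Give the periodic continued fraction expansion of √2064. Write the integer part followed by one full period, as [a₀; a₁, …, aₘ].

a₀ = ⌊√2064⌋ = 45.
With m₀=0, d₀=1 and mₖ₊₁ = dₖaₖ − mₖ, dₖ₊₁ = (n − mₖ₊₁²)/dₖ, aₖ₊₁ = ⌊(a₀+mₖ₊₁)/dₖ₊₁⌋:
  k=1: m=45, d=39, a=2
  k=2: m=33, d=25, a=3
  k=3: m=42, d=12, a=7
  k=4: m=42, d=25, a=3
  k=5: m=33, d=39, a=2
  k=6: m=45, d=1, a=90
d=1 and a=2a₀=90 at k=6, so the next step gives (m, d) = (45, 39) again — its k=1 value — and the period has length 6.

[45; 2, 3, 7, 3, 2, 90]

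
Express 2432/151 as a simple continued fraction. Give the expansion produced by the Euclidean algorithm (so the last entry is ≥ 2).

2432 = 16×151 + 16
151 = 9×16 + 7
16 = 2×7 + 2
7 = 3×2 + 1
2 = 2×1 + 0  (stop)
So 2432/151 = [16; 9, 2, 3, 2].

[16; 9, 2, 3, 2]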